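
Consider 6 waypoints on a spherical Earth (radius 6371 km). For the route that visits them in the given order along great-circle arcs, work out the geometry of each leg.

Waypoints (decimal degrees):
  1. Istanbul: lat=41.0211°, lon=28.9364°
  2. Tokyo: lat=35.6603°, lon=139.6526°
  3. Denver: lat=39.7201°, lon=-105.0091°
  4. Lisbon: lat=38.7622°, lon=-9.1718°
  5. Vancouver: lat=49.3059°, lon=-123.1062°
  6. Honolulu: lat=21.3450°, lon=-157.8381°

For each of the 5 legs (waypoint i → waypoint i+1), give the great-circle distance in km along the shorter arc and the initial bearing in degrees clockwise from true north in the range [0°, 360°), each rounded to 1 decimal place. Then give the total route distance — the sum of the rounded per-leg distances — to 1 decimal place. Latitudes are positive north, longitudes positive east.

Leg 1: φ1=0.7159533, φ2=0.6223896, Δφ=-0.0935636, Δλ=1.9323622 rad; a=sin²(Δφ/2)+cosφ1·cosφ2·sin²(Δλ/2)=0.4171052565; c=2·atan2(√a, √(1-a))=1.404237803; dist=6371·c=8946.399 ≈ 8946.4 km; running total=8946.4 km
Leg 1 bearing: y=sinΔλ·cosφ2=0.75995550, x=cosφ1·sinφ2-sinφ1·cosφ2·cosΔλ=0.62847552; θ=atan2(y, x)=50.4096° ≈ 50.4°
Leg 2: φ1=0.6223896, φ2=0.6932465, Δφ=0.0708569, Δλ=-4.2701522 rad; a=sin²(Δφ/2)+cosφ1·cosφ2·sin²(Δλ/2)=0.4474539270; c=2·atan2(√a, √(1-a))=1.465509767; dist=6371·c=9336.763 ≈ 9336.8 km; running total=18283.2 km
Leg 2 bearing: y=sinΔλ·cosφ2=0.69517819, x=cosφ1·sinφ2-sinφ1·cosφ2·cosΔλ=0.71111386; θ=atan2(y, x)=44.3508° ≈ 44.4°
Leg 3: φ1=0.6932465, φ2=0.6765280, Δφ=-0.0167185, Δλ=1.6726764 rad; a=sin²(Δφ/2)+cosφ1·cosφ2·sin²(Δλ/2)=0.3304518572; c=2·atan2(√a, √(1-a))=1.224840226; dist=6371·c=7803.457 ≈ 7803.5 km; running total=26086.7 km
Leg 3 bearing: y=sinΔλ·cosφ2=0.77570795, x=cosφ1·sinφ2-sinφ1·cosφ2·cosΔλ=0.53225077; θ=atan2(y, x)=55.5441° ≈ 55.5°
Leg 4: φ1=0.6765280, φ2=0.8605503, Δφ=0.1840223, Δλ=-1.9885304 rad; a=sin²(Δφ/2)+cosφ1·cosφ2·sin²(Δλ/2)=0.3657782701; c=2·atan2(√a, √(1-a))=1.299019509; dist=6371·c=8276.053 ≈ 8276.1 km; running total=34362.8 km
Leg 4 bearing: y=sinΔλ·cosφ2=-0.59595346, x=cosφ1·sinφ2-sinφ1·cosφ2·cosΔλ=0.75682071; θ=atan2(y, x)=-38.2184° <0 so +360° → 321.7816° ≈ 321.8°
Leg 5: φ1=0.8605503, φ2=0.3725405, Δφ=-0.4880098, Δλ=-0.6061860 rad; a=sin²(Δφ/2)+cosφ1·cosφ2·sin²(Δλ/2)=0.1124679519; c=2·atan2(√a, √(1-a))=0.683979801; dist=6371·c=4357.635 ≈ 4357.6 km; running total=38720.4 km
Leg 5 bearing: y=sinΔλ·cosφ2=-0.53065642, x=cosφ1·sinφ2-sinφ1·cosφ2·cosΔλ=-0.34304433; θ=atan2(y, x)=-122.8808° <0 so +360° → 237.1192° ≈ 237.1°

Leg 1: dist=8946.4 km, bearing=50.4°
Leg 2: dist=9336.8 km, bearing=44.4°
Leg 3: dist=7803.5 km, bearing=55.5°
Leg 4: dist=8276.1 km, bearing=321.8°
Leg 5: dist=4357.6 km, bearing=237.1°
Total: 38720.4 km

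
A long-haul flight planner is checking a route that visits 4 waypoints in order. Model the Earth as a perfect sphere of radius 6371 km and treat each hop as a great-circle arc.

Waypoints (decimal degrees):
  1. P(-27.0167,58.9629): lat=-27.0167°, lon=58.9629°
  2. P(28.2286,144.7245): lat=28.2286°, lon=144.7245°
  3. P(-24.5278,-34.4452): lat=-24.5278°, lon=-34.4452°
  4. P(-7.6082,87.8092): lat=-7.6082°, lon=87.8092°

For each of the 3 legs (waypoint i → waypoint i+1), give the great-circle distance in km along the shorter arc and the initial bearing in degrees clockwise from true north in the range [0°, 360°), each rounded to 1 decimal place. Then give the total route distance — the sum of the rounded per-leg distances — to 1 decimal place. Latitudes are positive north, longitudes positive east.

Leg 1: dist=11010.9 km, bearing=62.8°
Leg 2: dist=19595.4 km, bearing=348.4°
Leg 3: dist=12813.2 km, bearing=112.1°
Total: 43419.5 km

Leg 1: φ1=-0.4715304, φ2=0.4926820, Δφ=0.9642124, Δλ=1.4968223 rad; a=sin²(Δφ/2)+cosφ1·cosφ2·sin²(Δλ/2)=0.5784226499; c=2·atan2(√a, √(1-a))=1.728291929; dist=6371·c=11010.948 ≈ 11010.9 km; running total=11010.9 km
Leg 1 bearing: y=sinΔλ·cosφ2=0.87865789, x=cosφ1·sinφ2-sinφ1·cosφ2·cosΔλ=0.45095439; θ=atan2(y, x)=62.8317° ≈ 62.8°
Leg 2: φ1=0.4926820, φ2=-0.4280909, Δφ=-0.9207729, Δλ=-3.1271012 rad; a=sin²(Δφ/2)+cosφ1·cosφ2·sin²(Δλ/2)=0.9989152769; c=2·atan2(√a, √(1-a))=3.075710469; dist=6371·c=19595.351 ≈ 19595.4 km; running total=30606.3 km
Leg 2 bearing: y=sinΔλ·cosφ2=-0.01318330, x=cosφ1·sinφ2-sinφ1·cosφ2·cosΔλ=0.06450106; θ=atan2(y, x)=-11.5515° <0 so +360° → 348.4485° ≈ 348.4°
Leg 3: φ1=-0.4280909, φ2=-0.1327881, Δφ=0.2953027, Δλ=2.1337418 rad; a=sin²(Δφ/2)+cosφ1·cosφ2·sin²(Δλ/2)=0.7131414332; c=2·atan2(√a, √(1-a))=2.011175914; dist=6371·c=12813.202 ≈ 12813.2 km; running total=43419.5 km
Leg 3 bearing: y=sinΔλ·cosφ2=0.83824192, x=cosφ1·sinφ2-sinφ1·cosφ2·cosΔλ=-0.34004911; θ=atan2(y, x)=112.0809° ≈ 112.1°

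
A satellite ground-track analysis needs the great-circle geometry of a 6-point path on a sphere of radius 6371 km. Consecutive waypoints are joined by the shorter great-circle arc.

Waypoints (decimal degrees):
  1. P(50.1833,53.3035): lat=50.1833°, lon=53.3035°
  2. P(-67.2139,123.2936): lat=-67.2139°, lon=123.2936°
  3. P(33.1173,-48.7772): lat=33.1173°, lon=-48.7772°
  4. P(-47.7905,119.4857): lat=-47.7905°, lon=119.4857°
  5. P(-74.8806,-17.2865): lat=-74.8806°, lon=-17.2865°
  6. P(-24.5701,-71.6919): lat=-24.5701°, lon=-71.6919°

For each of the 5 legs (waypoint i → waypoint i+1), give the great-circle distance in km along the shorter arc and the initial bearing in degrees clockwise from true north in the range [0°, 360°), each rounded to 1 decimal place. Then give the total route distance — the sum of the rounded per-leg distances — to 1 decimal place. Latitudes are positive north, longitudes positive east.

Leg 1: φ1=0.8758638, φ2=-1.1731039, Δφ=-2.0489677, Δλ=1.2215577 rad; a=sin²(Δφ/2)+cosφ1·cosφ2·sin²(Δλ/2)=0.8116462647; c=2·atan2(√a, √(1-a))=2.243742457; dist=6371·c=14294.883 ≈ 14294.9 km; running total=14294.9 km
Leg 1 bearing: y=sinΔλ·cosφ2=0.36391248, x=cosφ1·sinφ2-sinφ1·cosφ2·cosΔλ=-0.69215181; θ=atan2(y, x)=152.2660° ≈ 152.3°
Leg 2: φ1=-1.1731039, φ2=0.5780059, Δφ=1.7511098, Δλ=-3.0032020 rad; a=sin²(Δφ/2)+cosφ1·cosφ2·sin²(Δλ/2)=0.9124961596; c=2·atan2(√a, √(1-a))=2.540984936; dist=6371·c=16188.615 ≈ 16188.6 km; running total=30483.5 km
Leg 2 bearing: y=sinΔλ·cosφ2=-0.11553998, x=cosφ1·sinφ2-sinφ1·cosφ2·cosΔλ=-0.55320718; θ=atan2(y, x)=-168.2031° <0 so +360° → 191.7969° ≈ 191.8°
Leg 3: φ1=0.5780059, φ2=-0.8341016, Δφ=-1.4121075, Δλ=2.9367416 rad; a=sin²(Δφ/2)+cosφ1·cosφ2·sin²(Δλ/2)=0.9778104551; c=2·atan2(√a, √(1-a))=2.842556598; dist=6371·c=18109.928 ≈ 18109.9 km; running total=48593.4 km
Leg 3 bearing: y=sinΔλ·cosφ2=0.13666727, x=cosφ1·sinφ2-sinφ1·cosφ2·cosΔλ=-0.26098033; θ=atan2(y, x)=152.3603° ≈ 152.4°
Leg 4: φ1=-0.8341016, φ2=-1.3069130, Δφ=-0.4728114, Δλ=-2.3871252 rad; a=sin²(Δφ/2)+cosφ1·cosφ2·sin²(Δλ/2)=0.2063155154; c=2·atan2(√a, √(1-a))=0.942992254; dist=6371·c=6007.804 ≈ 6007.8 km; running total=54601.2 km
Leg 4 bearing: y=sinΔλ·cosφ2=-0.17864361, x=cosφ1·sinφ2-sinφ1·cosφ2·cosΔλ=-0.78935680; θ=atan2(y, x)=-167.2479° <0 so +360° → 192.7521° ≈ 192.8°
Leg 5: φ1=-1.3069130, φ2=-0.4288291, Δφ=0.8780839, Δλ=-0.9495534 rad; a=sin²(Δφ/2)+cosφ1·cosφ2·sin²(Δλ/2)=0.2302588174; c=2·atan2(√a, √(1-a))=1.000974109; dist=6371·c=6377.206 ≈ 6377.2 km; running total=60978.4 km
Leg 5 bearing: y=sinΔλ·cosφ2=-0.73952700, x=cosφ1·sinφ2-sinφ1·cosφ2·cosΔλ=0.40256502; θ=atan2(y, x)=-61.4381° <0 so +360° → 298.5619° ≈ 298.6°

Leg 1: dist=14294.9 km, bearing=152.3°
Leg 2: dist=16188.6 km, bearing=191.8°
Leg 3: dist=18109.9 km, bearing=152.4°
Leg 4: dist=6007.8 km, bearing=192.8°
Leg 5: dist=6377.2 km, bearing=298.6°
Total: 60978.4 km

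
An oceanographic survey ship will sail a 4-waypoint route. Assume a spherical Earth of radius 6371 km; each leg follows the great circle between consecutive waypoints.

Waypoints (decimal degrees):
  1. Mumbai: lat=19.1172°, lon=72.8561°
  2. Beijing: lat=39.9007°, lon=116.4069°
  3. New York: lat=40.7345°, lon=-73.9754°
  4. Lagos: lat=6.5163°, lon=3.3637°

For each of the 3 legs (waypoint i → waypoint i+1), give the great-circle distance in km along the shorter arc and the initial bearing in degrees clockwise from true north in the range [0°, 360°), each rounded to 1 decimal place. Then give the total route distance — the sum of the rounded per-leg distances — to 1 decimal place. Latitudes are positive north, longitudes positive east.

Leg 1: dist=4743.2 km, bearing=51.3°
Leg 2: dist=10987.5 km, bearing=7.9°
Leg 3: dist=8469.6 km, bearing=93.3°
Total: 24200.3 km

Leg 1: φ1=0.3336581, φ2=0.6963986, Δφ=0.3627405, Δλ=0.7601049 rad; a=sin²(Δφ/2)+cosφ1·cosφ2·sin²(Δλ/2)=0.1322884127; c=2·atan2(√a, √(1-a))=0.744505345; dist=6371·c=4743.244 ≈ 4743.2 km; running total=4743.2 km
Leg 1 bearing: y=sinΔλ·cosφ2=0.52856943, x=cosφ1·sinφ2-sinφ1·cosφ2·cosΔλ=0.42398952; θ=atan2(y, x)=51.2653° ≈ 51.3°
Leg 2: φ1=0.6963986, φ2=0.7109511, Δφ=0.0145526, Δλ=-3.3227980 rad; a=sin²(Δφ/2)+cosφ1·cosφ2·sin²(Δλ/2)=0.5766010984; c=2·atan2(√a, √(1-a))=1.724604242; dist=6371·c=10987.454 ≈ 10987.5 km; running total=15730.7 km
Leg 2 bearing: y=sinΔλ·cosφ2=0.13655661, x=cosφ1·sinφ2-sinφ1·cosφ2·cosΔλ=0.97871415; θ=atan2(y, x)=7.9430° ≈ 7.9°
Leg 3: φ1=0.7109511, φ2=0.1137309, Δφ=-0.5972203, Δλ=1.3498219 rad; a=sin²(Δφ/2)+cosφ1·cosφ2·sin²(Δλ/2)=0.3804675469; c=2·atan2(√a, √(1-a))=1.329393608; dist=6371·c=8469.567 ≈ 8469.6 km; running total=24200.3 km
Leg 3 bearing: y=sinΔλ·cosφ2=0.96938104, x=cosφ1·sinφ2-sinφ1·cosφ2·cosΔλ=-0.05611027; θ=atan2(y, x)=93.3127° ≈ 93.3°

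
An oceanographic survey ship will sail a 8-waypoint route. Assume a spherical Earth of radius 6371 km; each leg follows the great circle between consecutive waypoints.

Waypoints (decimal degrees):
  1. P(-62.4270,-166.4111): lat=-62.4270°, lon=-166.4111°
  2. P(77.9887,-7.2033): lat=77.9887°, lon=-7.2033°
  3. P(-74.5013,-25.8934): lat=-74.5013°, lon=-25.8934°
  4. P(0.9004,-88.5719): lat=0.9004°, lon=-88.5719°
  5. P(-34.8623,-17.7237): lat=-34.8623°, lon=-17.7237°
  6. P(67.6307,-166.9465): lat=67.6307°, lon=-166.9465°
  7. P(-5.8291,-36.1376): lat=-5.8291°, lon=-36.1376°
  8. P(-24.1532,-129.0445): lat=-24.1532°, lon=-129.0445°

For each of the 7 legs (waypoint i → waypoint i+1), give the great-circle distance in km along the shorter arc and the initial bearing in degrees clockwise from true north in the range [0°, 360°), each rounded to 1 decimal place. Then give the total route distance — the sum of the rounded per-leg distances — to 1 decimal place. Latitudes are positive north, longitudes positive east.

Leg 1: φ1=-1.0895567, φ2=1.3611596, Δφ=2.4507163, Δλ=2.7787003 rad; a=sin²(Δφ/2)+cosφ1·cosφ2·sin²(Δλ/2)=0.9785343576; c=2·atan2(√a, √(1-a))=2.847510919; dist=6371·c=18141.492 ≈ 18141.5 km; running total=18141.5 km
Leg 1 bearing: y=sinΔλ·cosφ2=0.07387291, x=cosφ1·sinφ2-sinφ1·cosφ2·cosΔλ=0.28028961; θ=atan2(y, x)=14.7651° ≈ 14.8°
Leg 2: φ1=1.3611596, φ2=-1.3002930, Δφ=-2.6614526, Δλ=-0.3262038 rad; a=sin²(Δφ/2)+cosφ1·cosφ2·sin²(Δλ/2)=0.9449313662; c=2·atan2(√a, √(1-a))=2.667840533; dist=6371·c=16996.812 ≈ 16996.8 km; running total=35138.3 km
Leg 2 bearing: y=sinΔλ·cosφ2=-0.08562935, x=cosφ1·sinφ2-sinφ1·cosφ2·cosΔλ=-0.44812044; θ=atan2(y, x)=-169.1820° <0 so +360° → 190.8180° ≈ 190.8°
Leg 3: φ1=-1.3002930, φ2=0.0157149, Δφ=1.3160079, Δλ=-1.0939462 rad; a=sin²(Δφ/2)+cosφ1·cosφ2·sin²(Δλ/2)=0.4462550933; c=2·atan2(√a, √(1-a))=1.463098439; dist=6371·c=9321.400 ≈ 9321.4 km; running total=44459.7 km
Leg 3 bearing: y=sinΔλ·cosφ2=-0.88833536, x=cosφ1·sinφ2-sinφ1·cosφ2·cosΔλ=0.44643726; θ=atan2(y, x)=-63.3180° <0 so +360° → 296.6820° ≈ 296.7°
Leg 4: φ1=0.0157149, φ2=-0.6084619, Δφ=-0.6241769, Δλ=1.2365344 rad; a=sin²(Δφ/2)+cosφ1·cosφ2·sin²(Δλ/2)=0.3699116251; c=2·atan2(√a, √(1-a))=1.307591074; dist=6371·c=8330.663 ≈ 8330.7 km; running total=52790.4 km
Leg 4 bearing: y=sinΔλ·cosφ2=0.77511414, x=cosφ1·sinφ2-sinφ1·cosφ2·cosΔλ=-0.57576569; θ=atan2(y, x)=126.6055° ≈ 126.6°
Leg 5: φ1=-0.6084619, φ2=1.1803784, Δφ=1.7888403, Δλ=-2.6044292 rad; a=sin²(Δφ/2)+cosφ1·cosφ2·sin²(Δλ/2)=0.8984429546; c=2·atan2(√a, √(1-a))=2.492919206; dist=6371·c=15882.388 ≈ 15882.4 km; running total=68672.8 km
Leg 5 bearing: y=sinΔλ·cosφ2=-0.19474058, x=cosφ1·sinφ2-sinφ1·cosφ2·cosΔλ=0.57188194; θ=atan2(y, x)=-18.8050° <0 so +360° → 341.1950° ≈ 341.2°
Leg 6: φ1=1.1803784, φ2=-0.1017370, Δφ=-1.2821154, Δλ=2.2830460 rad; a=sin²(Δφ/2)+cosφ1·cosφ2·sin²(Δλ/2)=0.6706766288; c=2·atan2(√a, √(1-a))=1.919152584; dist=6371·c=12226.921 ≈ 12226.9 km; running total=80899.7 km
Leg 6 bearing: y=sinΔλ·cosφ2=0.75297984, x=cosφ1·sinφ2-sinφ1·cosφ2·cosΔλ=0.56258271; θ=atan2(y, x)=53.2351° ≈ 53.2°
Leg 7: φ1=-0.1017370, φ2=-0.4215529, Δφ=-0.3198159, Δλ=-1.6215313 rad; a=sin²(Δφ/2)+cosφ1·cosφ2·sin²(Δλ/2)=0.5022387450; c=2·atan2(√a, √(1-a))=1.575273832; dist=6371·c=10036.070 ≈ 10036.1 km; running total=90935.8 km
Leg 7 bearing: y=sinΔλ·cosφ2=-0.91128055, x=cosφ1·sinφ2-sinφ1·cosφ2·cosΔλ=-0.41176172; θ=atan2(y, x)=-114.3158° <0 so +360° → 245.6842° ≈ 245.7°

Leg 1: dist=18141.5 km, bearing=14.8°
Leg 2: dist=16996.8 km, bearing=190.8°
Leg 3: dist=9321.4 km, bearing=296.7°
Leg 4: dist=8330.7 km, bearing=126.6°
Leg 5: dist=15882.4 km, bearing=341.2°
Leg 6: dist=12226.9 km, bearing=53.2°
Leg 7: dist=10036.1 km, bearing=245.7°
Total: 90935.8 km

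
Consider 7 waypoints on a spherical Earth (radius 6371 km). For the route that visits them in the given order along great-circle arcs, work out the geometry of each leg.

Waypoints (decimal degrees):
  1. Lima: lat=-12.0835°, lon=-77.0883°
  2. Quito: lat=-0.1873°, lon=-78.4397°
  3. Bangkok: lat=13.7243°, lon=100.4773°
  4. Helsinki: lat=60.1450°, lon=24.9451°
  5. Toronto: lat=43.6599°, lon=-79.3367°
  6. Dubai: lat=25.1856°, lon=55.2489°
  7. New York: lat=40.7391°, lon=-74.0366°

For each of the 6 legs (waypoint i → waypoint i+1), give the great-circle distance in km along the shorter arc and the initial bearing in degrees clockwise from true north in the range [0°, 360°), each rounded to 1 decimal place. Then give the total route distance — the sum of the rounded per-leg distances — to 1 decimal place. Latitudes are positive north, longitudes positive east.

Leg 1: φ1=-0.2108969, φ2=-0.0032690, Δφ=0.2076279, Δλ=-0.0235864 rad; a=sin²(Δφ/2)+cosφ1·cosφ2·sin²(Δλ/2)=0.0108746613; c=2·atan2(√a, √(1-a))=0.208943160; dist=6371·c=1331.177 ≈ 1331.2 km; running total=1331.2 km
Leg 1 bearing: y=sinΔλ·cosφ2=-0.02358407, x=cosφ1·sinφ2-sinφ1·cosφ2·cosΔλ=0.20608106; θ=atan2(y, x)=-6.5286° <0 so +360° → 353.4714° ≈ 353.5°
Leg 2: φ1=-0.0032690, φ2=0.2395342, Δφ=0.2428032, Δλ=3.1226907 rad; a=sin²(Δφ/2)+cosφ1·cosφ2·sin²(Δλ/2)=0.9860227153; c=2·atan2(√a, √(1-a))=2.904587202; dist=6371·c=18505.125 ≈ 18505.1 km; running total=19836.3 km
Leg 2 bearing: y=sinΔλ·cosφ2=0.01836115, x=cosφ1·sinφ2-sinφ1·cosφ2·cosΔλ=0.23407381; θ=atan2(y, x)=4.4852° ≈ 4.5°
Leg 3: φ1=0.2395342, φ2=1.0497283, Δφ=0.8101941, Δλ=-1.3182856 rad; a=sin²(Δφ/2)+cosφ1·cosφ2·sin²(Δλ/2)=0.3367083678; c=2·atan2(√a, √(1-a))=1.238109969; dist=6371·c=7887.999 ≈ 7888.0 km; running total=27724.3 km
Leg 3 bearing: y=sinΔλ·cosφ2=-0.48202038, x=cosφ1·sinφ2-sinφ1·cosφ2·cosΔλ=0.81301890; θ=atan2(y, x)=-30.6627° <0 so +360° → 329.3373° ≈ 329.3°
Leg 4: φ1=1.0497283, φ2=0.7620090, Δφ=-0.2877193, Δλ=-1.8200608 rad; a=sin²(Δφ/2)+cosφ1·cosφ2·sin²(Δλ/2)=0.2450439835; c=2·atan2(√a, √(1-a))=1.035713800; dist=6371·c=6598.533 ≈ 6598.5 km; running total=34322.8 km
Leg 4 bearing: y=sinΔλ·cosφ2=-0.70109164, x=cosφ1·sinφ2-sinφ1·cosφ2·cosΔλ=0.49845785; θ=atan2(y, x)=-54.5882° <0 so +360° → 305.4118° ≈ 305.4°
Leg 5: φ1=0.7620090, φ2=0.4395716, Δφ=-0.3224374, Δλ=2.3489618 rad; a=sin²(Δφ/2)+cosφ1·cosφ2·sin²(Δλ/2)=0.5828869804; c=2·atan2(√a, √(1-a))=1.737339106; dist=6371·c=11068.587 ≈ 11068.6 km; running total=45391.4 km
Leg 5 bearing: y=sinΔλ·cosφ2=0.64449628, x=cosφ1·sinφ2-sinφ1·cosφ2·cosΔλ=0.74642049; θ=atan2(y, x)=40.8089° ≈ 40.8°
Leg 6: φ1=0.4395716, φ2=0.7110314, Δφ=0.2714598, Δλ=-2.2564577 rad; a=sin²(Δφ/2)+cosφ1·cosφ2·sin²(Δλ/2)=0.5782135083; c=2·atan2(√a, √(1-a))=1.727868418; dist=6371·c=11008.2497 ≈ 11008.2 km; running total=56399.6 km
Leg 6 bearing: y=sinΔλ·cosφ2=-0.58645176, x=cosφ1·sinφ2-sinφ1·cosφ2·cosΔλ=0.79473575; θ=atan2(y, x)=-36.4244° <0 so +360° → 323.5756° ≈ 323.6°

Leg 1: dist=1331.2 km, bearing=353.5°
Leg 2: dist=18505.1 km, bearing=4.5°
Leg 3: dist=7888.0 km, bearing=329.3°
Leg 4: dist=6598.5 km, bearing=305.4°
Leg 5: dist=11068.6 km, bearing=40.8°
Leg 6: dist=11008.2 km, bearing=323.6°
Total: 56399.6 km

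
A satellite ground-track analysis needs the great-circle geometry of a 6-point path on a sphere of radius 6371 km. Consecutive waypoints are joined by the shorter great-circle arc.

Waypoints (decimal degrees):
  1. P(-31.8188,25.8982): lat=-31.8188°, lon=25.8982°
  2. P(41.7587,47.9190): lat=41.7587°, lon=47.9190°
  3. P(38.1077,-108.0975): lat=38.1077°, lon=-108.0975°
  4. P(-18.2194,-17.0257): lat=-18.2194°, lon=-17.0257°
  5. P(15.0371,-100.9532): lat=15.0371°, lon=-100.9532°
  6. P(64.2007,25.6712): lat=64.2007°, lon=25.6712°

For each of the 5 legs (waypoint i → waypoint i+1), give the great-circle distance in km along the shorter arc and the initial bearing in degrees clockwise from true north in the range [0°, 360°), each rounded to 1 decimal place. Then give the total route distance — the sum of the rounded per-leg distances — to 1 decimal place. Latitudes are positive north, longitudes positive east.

Leg 1: dist=8486.5 km, bearing=16.7°
Leg 2: dist=10807.7 km, bearing=341.2°
Leg 3: dist=11335.5 km, bearing=103.9°
Leg 4: dist=9906.1 km, bearing=286.2°
Leg 5: dist=10116.9 km, bearing=20.4°
Total: 50652.7 km

Leg 1: φ1=-0.5553428, φ2=0.7288268, Δφ=1.2841696, Δλ=0.3843355 rad; a=sin²(Δφ/2)+cosφ1·cosφ2·sin²(Δλ/2)=0.3817614345; c=2·atan2(√a, √(1-a))=1.332057789; dist=6371·c=8486.540 ≈ 8486.5 km; running total=8486.5 km
Leg 1 bearing: y=sinΔλ·cosφ2=0.27969120, x=cosφ1·sinφ2-sinφ1·cosφ2·cosΔλ=0.93051136; θ=atan2(y, x)=16.7296° ≈ 16.7°
Leg 2: φ1=0.7288268, φ2=0.6651048, Δφ=-0.0637220, Δλ=-2.7230016 rad; a=sin²(Δφ/2)+cosφ1·cosφ2·sin²(Δλ/2)=0.5626338241; c=2·atan2(√a, √(1-a))=1.696393927; dist=6371·c=10807.726 ≈ 10807.7 km; running total=19294.2 km
Leg 2 bearing: y=sinΔλ·cosφ2=-0.31983456, x=cosφ1·sinφ2-sinφ1·cosφ2·cosΔλ=0.93915594; θ=atan2(y, x)=-18.8065° <0 so +360° → 341.1935° ≈ 341.2°
Leg 3: φ1=0.6651048, φ2=-0.3179885, Δφ=-0.9830934, Δλ=1.5895028 rad; a=sin²(Δφ/2)+cosφ1·cosφ2·sin²(Δλ/2)=0.6034669156; c=2·atan2(√a, √(1-a))=1.779236238; dist=6371·c=11335.514 ≈ 11335.5 km; running total=30629.7 km
Leg 3 bearing: y=sinΔλ·cosφ2=0.94970005, x=cosφ1·sinφ2-sinφ1·cosφ2·cosΔλ=-0.23504935; θ=atan2(y, x)=103.9013° ≈ 103.9°
Leg 4: φ1=-0.3179885, φ2=0.2624469, Δφ=0.5804354, Δλ=-1.4648112 rad; a=sin²(Δφ/2)+cosφ1·cosφ2·sin²(Δλ/2)=0.4920372160; c=2·atan2(√a, √(1-a))=1.554870085; dist=6371·c=9906.077 ≈ 9906.1 km; running total=40535.8 km
Leg 4 bearing: y=sinΔλ·cosφ2=-0.96033900, x=cosφ1·sinφ2-sinφ1·cosφ2·cosΔλ=0.27837991; θ=atan2(y, x)=-73.8344° <0 so +360° → 286.1656° ≈ 286.2°
Leg 5: φ1=0.2624469, φ2=1.1205136, Δφ=0.8580667, Δλ=2.2100127 rad; a=sin²(Δφ/2)+cosφ1·cosφ2·sin²(Δλ/2)=0.5085816151; c=2·atan2(√a, √(1-a))=1.587960400; dist=6371·c=10116.896 ≈ 10116.9 km; running total=50652.7 km
Leg 5 bearing: y=sinΔλ·cosφ2=0.34929176, x=cosφ1·sinφ2-sinφ1·cosφ2·cosΔλ=0.93685681; θ=atan2(y, x)=20.4471° ≈ 20.4°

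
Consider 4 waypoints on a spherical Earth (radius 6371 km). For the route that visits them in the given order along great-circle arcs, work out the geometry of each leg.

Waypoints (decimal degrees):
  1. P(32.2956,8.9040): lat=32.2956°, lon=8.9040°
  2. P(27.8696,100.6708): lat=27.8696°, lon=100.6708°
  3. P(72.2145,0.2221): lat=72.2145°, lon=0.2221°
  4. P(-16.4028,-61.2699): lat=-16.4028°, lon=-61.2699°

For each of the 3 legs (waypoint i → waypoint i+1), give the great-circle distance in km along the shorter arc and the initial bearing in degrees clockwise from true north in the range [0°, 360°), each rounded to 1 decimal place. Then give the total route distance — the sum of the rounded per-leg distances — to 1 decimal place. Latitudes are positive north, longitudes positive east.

Leg 1: dist=8550.4 km, bearing=65.1°
Leg 2: dist=7412.5 km, bearing=340.9°
Leg 3: dist=10831.9 km, bearing=238.2°
Total: 26794.8 km

Leg 1: φ1=0.5636646, φ2=0.4864163, Δφ=-0.0772483, Δλ=1.6016328 rad; a=sin²(Δφ/2)+cosφ1·cosφ2·sin²(Δλ/2)=0.3866403707; c=2·atan2(√a, √(1-a))=1.342088427; dist=6371·c=8550.445 ≈ 8550.4 km; running total=8550.4 km
Leg 1 bearing: y=sinΔλ·cosφ2=0.88359351, x=cosφ1·sinφ2-sinφ1·cosφ2·cosΔλ=0.40970829; θ=atan2(y, x)=65.1236° ≈ 65.1°
Leg 2: φ1=0.4864163, φ2=1.2603808, Δφ=0.7739645, Δλ=-1.7531605 rad; a=sin²(Δφ/2)+cosφ1·cosφ2·sin²(Δλ/2)=0.3019256029; c=2·atan2(√a, √(1-a))=1.163477657; dist=6371·c=7412.516 ≈ 7412.5 km; running total=15962.9 km
Leg 2 bearing: y=sinΔλ·cosφ2=-0.30038920, x=cosφ1·sinφ2-sinφ1·cosφ2·cosΔλ=0.86765919; θ=atan2(y, x)=-19.0962° <0 so +360° → 340.9038° ≈ 340.9°
Leg 3: φ1=1.2603808, φ2=-0.2862829, Δφ=-1.5466637, Δλ=-1.0732379 rad; a=sin²(Δφ/2)+cosφ1·cosφ2·sin²(Δλ/2)=0.5645189575; c=2·atan2(√a, √(1-a))=1.700195049; dist=6371·c=10831.943 ≈ 10831.9 km; running total=26794.8 km
Leg 3 bearing: y=sinΔλ·cosφ2=-0.84298549, x=cosφ1·sinφ2-sinφ1·cosφ2·cosΔλ=-0.52223049; θ=atan2(y, x)=-121.7783° <0 so +360° → 238.2217° ≈ 238.2°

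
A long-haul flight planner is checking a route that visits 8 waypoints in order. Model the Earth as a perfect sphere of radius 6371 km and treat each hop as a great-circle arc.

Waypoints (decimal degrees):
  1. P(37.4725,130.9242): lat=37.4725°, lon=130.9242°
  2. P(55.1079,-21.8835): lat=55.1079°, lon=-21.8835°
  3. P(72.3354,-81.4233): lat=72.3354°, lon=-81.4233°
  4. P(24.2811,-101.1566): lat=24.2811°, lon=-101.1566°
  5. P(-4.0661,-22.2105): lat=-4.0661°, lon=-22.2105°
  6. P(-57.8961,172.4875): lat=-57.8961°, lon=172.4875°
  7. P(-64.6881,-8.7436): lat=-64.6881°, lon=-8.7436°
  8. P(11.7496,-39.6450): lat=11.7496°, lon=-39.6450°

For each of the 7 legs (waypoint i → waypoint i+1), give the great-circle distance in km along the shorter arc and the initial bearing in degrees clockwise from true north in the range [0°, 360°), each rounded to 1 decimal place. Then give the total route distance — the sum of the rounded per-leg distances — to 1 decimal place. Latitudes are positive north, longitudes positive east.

Leg 1: φ1=0.6540185, φ2=0.9618143, Δφ=0.3077958, Δλ=-2.6669975 rad; a=sin²(Δφ/2)+cosφ1·cosφ2·sin²(Δλ/2)=0.4524013188; c=2·atan2(√a, √(1-a))=1.475454586; dist=6371·c=9400.121 ≈ 9400.1 km; running total=9400.1 km
Leg 1 bearing: y=sinΔλ·cosφ2=-0.26140662, x=cosφ1·sinφ2-sinφ1·cosφ2·cosΔλ=0.96052279; θ=atan2(y, x)=-15.2243° <0 so +360° → 344.7757° ≈ 344.8°
Leg 2: φ1=0.9618143, φ2=1.2624909, Δφ=0.3006766, Δλ=-1.0391655 rad; a=sin²(Δφ/2)+cosφ1·cosφ2·sin²(Δλ/2)=0.0652245771; c=2·atan2(√a, √(1-a))=0.516504243; dist=6371·c=3290.649 ≈ 3290.6 km; running total=12690.7 km
Leg 2 bearing: y=sinΔλ·cosφ2=-0.26156347, x=cosφ1·sinφ2-sinφ1·cosφ2·cosΔλ=0.41888648; θ=atan2(y, x)=-31.9817° <0 so +360° → 328.0183° ≈ 328.0°
Leg 3: φ1=1.2624909, φ2=0.4237851, Δφ=-0.8387058, Δλ=-0.3444111 rad; a=sin²(Δφ/2)+cosφ1·cosφ2·sin²(Δλ/2)=0.1739087735; c=2·atan2(√a, √(1-a))=0.860336453; dist=6371·c=5481.204 ≈ 5481.2 km; running total=18171.9 km
Leg 3 bearing: y=sinΔλ·cosφ2=-0.30777419, x=cosφ1·sinφ2-sinφ1·cosφ2·cosΔλ=-0.69277204; θ=atan2(y, x)=-156.0461° <0 so +360° → 203.9539° ≈ 204.0°
Leg 4: φ1=0.4237851, φ2=-0.0709668, Δφ=-0.4947520, Δλ=1.3778694 rad; a=sin²(Δφ/2)+cosφ1·cosφ2·sin²(Δλ/2)=0.4274132210; c=2·atan2(√a, √(1-a))=1.425107940; dist=6371·c=9079.363 ≈ 9079.4 km; running total=27251.3 km
Leg 4 bearing: y=sinΔλ·cosφ2=0.97897686, x=cosφ1·sinφ2-sinφ1·cosφ2·cosΔλ=-0.14327927; θ=atan2(y, x)=98.3265° ≈ 98.3°
Leg 5: φ1=-0.0709668, φ2=-1.0104776, Δφ=-0.9395107, Δλ=3.3981211 rad; a=sin²(Δφ/2)+cosφ1·cosφ2·sin²(Δλ/2)=0.7263533483; c=2·atan2(√a, √(1-a))=2.040594907; dist=6371·c=13000.630 ≈ 13000.6 km; running total=40251.9 km
Leg 5 bearing: y=sinΔλ·cosφ2=-0.13484330, x=cosφ1·sinφ2-sinφ1·cosφ2·cosΔλ=-0.88140452; θ=atan2(y, x)=-171.3019° <0 so +360° → 188.6981° ≈ 188.7°
Leg 6: φ1=-1.0104776, φ2=-1.1290203, Δφ=-0.1185428, Δλ=-3.1630794 rad; a=sin²(Δφ/2)+cosφ1·cosφ2·sin²(Δλ/2)=0.2307045510; c=2·atan2(√a, √(1-a))=1.002032504; dist=6371·c=6383.949 ≈ 6383.9 km; running total=46635.8 km
Leg 6 bearing: y=sinΔλ·cosφ2=0.00918586, x=cosφ1·sinφ2-sinφ1·cosφ2·cosΔλ=-0.84251734; θ=atan2(y, x)=179.3753° ≈ 179.4°
Leg 7: φ1=-1.1290203, φ2=0.2050692, Δφ=1.3340895, Δλ=-0.5393312 rad; a=sin²(Δφ/2)+cosφ1·cosφ2·sin²(Δλ/2)=0.4124574732; c=2·atan2(√a, √(1-a))=1.394804171; dist=6371·c=8886.297 ≈ 8886.3 km; running total=55522.1 km
Leg 7 bearing: y=sinΔλ·cosφ2=-0.50280149, x=cosφ1·sinφ2-sinφ1·cosφ2·cosΔλ=0.84648442; θ=atan2(y, x)=-30.7098° <0 so +360° → 329.2902° ≈ 329.3°

Leg 1: dist=9400.1 km, bearing=344.8°
Leg 2: dist=3290.6 km, bearing=328.0°
Leg 3: dist=5481.2 km, bearing=204.0°
Leg 4: dist=9079.4 km, bearing=98.3°
Leg 5: dist=13000.6 km, bearing=188.7°
Leg 6: dist=6383.9 km, bearing=179.4°
Leg 7: dist=8886.3 km, bearing=329.3°
Total: 55522.1 km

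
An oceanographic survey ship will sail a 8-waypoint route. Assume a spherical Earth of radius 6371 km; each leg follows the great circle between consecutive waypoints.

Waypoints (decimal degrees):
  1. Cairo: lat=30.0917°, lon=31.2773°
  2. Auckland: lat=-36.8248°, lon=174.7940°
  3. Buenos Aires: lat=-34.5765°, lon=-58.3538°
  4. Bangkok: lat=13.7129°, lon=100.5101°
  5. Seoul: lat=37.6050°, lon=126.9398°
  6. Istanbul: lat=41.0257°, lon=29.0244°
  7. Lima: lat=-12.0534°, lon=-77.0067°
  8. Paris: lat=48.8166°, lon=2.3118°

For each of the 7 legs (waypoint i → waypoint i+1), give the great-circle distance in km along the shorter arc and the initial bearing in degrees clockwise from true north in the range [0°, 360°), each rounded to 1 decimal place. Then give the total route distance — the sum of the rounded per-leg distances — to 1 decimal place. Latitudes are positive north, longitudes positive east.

Leg 1: φ1=0.5251992, φ2=-0.6427140, Δφ=-1.1679132, Δλ=2.5048389 rad; a=sin²(Δφ/2)+cosφ1·cosφ2·sin²(Δλ/2)=0.9286884098; c=2·atan2(√a, √(1-a))=2.600947526; dist=6371·c=16570.637 ≈ 16570.6 km; running total=16570.6 km
Leg 1 bearing: y=sinΔλ·cosφ2=0.47595142, x=cosφ1·sinφ2-sinφ1·cosφ2·cosΔλ=-0.19589597; θ=atan2(y, x)=112.3715° ≈ 112.4°
Leg 2: φ1=-0.6427140, φ2=-0.6034738, Δφ=0.0392402, Δλ=-4.0691968 rad; a=sin²(Δφ/2)+cosφ1·cosφ2·sin²(Δλ/2)=0.5275706608; c=2·atan2(√a, √(1-a))=1.625965630; dist=6371·c=10359.027 ≈ 10359.0 km; running total=26929.6 km
Leg 2 bearing: y=sinΔλ·cosφ2=0.65884792, x=cosφ1·sinφ2-sinφ1·cosφ2·cosΔλ=-0.75025252; θ=atan2(y, x)=138.7114° ≈ 138.7°
Leg 3: φ1=-0.6034738, φ2=0.2393353, Δφ=0.8428090, Δλ=2.7726981 rad; a=sin²(Δφ/2)+cosφ1·cosφ2·sin²(Δλ/2)=0.9403094460; c=2·atan2(√a, √(1-a))=2.647963107; dist=6371·c=16870.173 ≈ 16870.2 km; running total=43799.8 km
Leg 3 bearing: y=sinΔλ·cosφ2=0.35030637, x=cosφ1·sinφ2-sinφ1·cosφ2·cosΔλ=-0.31905456; θ=atan2(y, x)=132.3269° ≈ 132.3°
Leg 4: φ1=0.2393353, φ2=0.6563311, Δφ=0.4169958, Δλ=0.4612853 rad; a=sin²(Δφ/2)+cosφ1·cosφ2·sin²(Δλ/2)=0.0830667847; c=2·atan2(√a, √(1-a))=0.584720432; dist=6371·c=3725.254 ≈ 3725.3 km; running total=47525.1 km
Leg 4 bearing: y=sinΔλ·cosφ2=0.35262396, x=cosφ1·sinφ2-sinφ1·cosφ2·cosΔλ=0.42464470; θ=atan2(y, x)=39.7062° ≈ 39.7°
Leg 5: φ1=0.6563311, φ2=0.7160335, Δφ=0.0597025, Δλ=-1.7089461 rad; a=sin²(Δφ/2)+cosφ1·cosφ2·sin²(Δλ/2)=0.3408815890; c=2·atan2(√a, √(1-a))=1.246927292; dist=6371·c=7944.174 ≈ 7944.2 km; running total=55469.3 km
Leg 5 bearing: y=sinΔλ·cosφ2=-0.74722753, x=cosφ1·sinφ2-sinφ1·cosφ2·cosΔλ=0.58341782; θ=atan2(y, x)=-52.0181° <0 so +360° → 307.9819° ≈ 308.0°
Leg 6: φ1=0.7160335, φ2=-0.2103715, Δφ=-0.9264051, Δλ=-1.8505918 rad; a=sin²(Δφ/2)+cosφ1·cosφ2·sin²(Δλ/2)=0.6704082558; c=2·atan2(√a, √(1-a))=1.918581597; dist=6371·c=12223.283 ≈ 12223.3 km; running total=67692.6 km
Leg 6 bearing: y=sinΔλ·cosφ2=-0.93992269, x=cosφ1·sinφ2-sinφ1·cosφ2·cosΔλ=0.01973431; θ=atan2(y, x)=-88.7972° <0 so +360° → 271.2028° ≈ 271.2°
Leg 7: φ1=-0.2103715, φ2=0.8520104, Δφ=1.0623819, Δλ=1.3843690 rad; a=sin²(Δφ/2)+cosφ1·cosφ2·sin²(Δλ/2)=0.5189025239; c=2·atan2(√a, √(1-a))=1.608610386; dist=6371·c=10248.457 ≈ 10248.5 km; running total=77941.1 km
Leg 7 bearing: y=sinΔλ·cosφ2=0.64706190, x=cosφ1·sinφ2-sinφ1·cosφ2·cosΔλ=0.76149962; θ=atan2(y, x)=40.3552° ≈ 40.4°

Leg 1: dist=16570.6 km, bearing=112.4°
Leg 2: dist=10359.0 km, bearing=138.7°
Leg 3: dist=16870.2 km, bearing=132.3°
Leg 4: dist=3725.3 km, bearing=39.7°
Leg 5: dist=7944.2 km, bearing=308.0°
Leg 6: dist=12223.3 km, bearing=271.2°
Leg 7: dist=10248.5 km, bearing=40.4°
Total: 77941.1 km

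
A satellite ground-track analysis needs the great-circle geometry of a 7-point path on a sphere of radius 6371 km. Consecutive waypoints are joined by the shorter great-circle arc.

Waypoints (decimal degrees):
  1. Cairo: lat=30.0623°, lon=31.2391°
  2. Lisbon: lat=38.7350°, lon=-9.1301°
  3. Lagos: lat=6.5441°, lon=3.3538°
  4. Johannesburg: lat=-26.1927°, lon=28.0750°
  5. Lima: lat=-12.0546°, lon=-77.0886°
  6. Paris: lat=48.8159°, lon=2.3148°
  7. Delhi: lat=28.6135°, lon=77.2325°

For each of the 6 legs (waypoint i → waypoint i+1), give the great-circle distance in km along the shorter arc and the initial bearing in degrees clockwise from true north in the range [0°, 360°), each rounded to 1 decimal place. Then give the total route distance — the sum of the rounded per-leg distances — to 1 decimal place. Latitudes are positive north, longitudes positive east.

Leg 1: φ1=0.5246861, φ2=0.6760533, Δφ=0.1513672, Δλ=-0.7045755 rad; a=sin²(Δφ/2)+cosφ1·cosφ2·sin²(Δλ/2)=0.0860942992; c=2·atan2(√a, √(1-a))=0.595601146; dist=6371·c=3794.575 ≈ 3794.6 km; running total=3794.6 km
Leg 1 bearing: y=sinΔλ·cosφ2=-0.50524544, x=cosφ1·sinφ2-sinφ1·cosφ2·cosΔλ=0.24383464; θ=atan2(y, x)=-64.2377° <0 so +360° → 295.7623° ≈ 295.8°
Leg 2: φ1=0.6760533, φ2=0.1142161, Δφ=-0.5618372, Δλ=0.2178852 rad; a=sin²(Δφ/2)+cosφ1·cosφ2·sin²(Δλ/2)=0.0860224465; c=2·atan2(√a, √(1-a))=0.595344941; dist=6371·c=3792.943 ≈ 3792.9 km; running total=7587.5 km
Leg 2 bearing: y=sinΔλ·cosφ2=0.21475683, x=cosφ1·sinφ2-sinφ1·cosφ2·cosΔλ=-0.51804425; θ=atan2(y, x)=157.4834° ≈ 157.5°
Leg 3: φ1=0.1142161, φ2=-0.4571489, Δφ=-0.5713649, Δλ=0.4314663 rad; a=sin²(Δφ/2)+cosφ1·cosφ2·sin²(Δλ/2)=0.1202681542; c=2·atan2(√a, √(1-a))=0.708308002; dist=6371·c=4512.630 ≈ 4512.6 km; running total=12100.1 km
Leg 3 bearing: y=sinΔλ·cosφ2=0.37525984, x=cosφ1·sinφ2-sinφ1·cosφ2·cosΔλ=-0.53140846; θ=atan2(y, x)=144.7718° ≈ 144.8°
Leg 4: φ1=-0.4571489, φ2=-0.2103925, Δφ=0.2467564, Δλ=-1.8354511 rad; a=sin²(Δφ/2)+cosφ1·cosφ2·sin²(Δλ/2)=0.5686792234; c=2·atan2(√a, √(1-a))=1.708590414; dist=6371·c=10885.430 ≈ 10885.4 km; running total=22985.5 km
Leg 4 bearing: y=sinΔλ·cosφ2=-0.94389965, x=cosφ1·sinφ2-sinφ1·cosφ2·cosΔλ=-0.30031003; θ=atan2(y, x)=-107.6489° <0 so +360° → 252.3511° ≈ 252.4°
Leg 5: φ1=-0.2103925, φ2=0.8519982, Δφ=1.0623906, Δλ=1.3858508 rad; a=sin²(Δφ/2)+cosφ1·cosφ2·sin²(Δλ/2)=0.5193777286; c=2·atan2(√a, √(1-a))=1.609561492; dist=6371·c=10254.516 ≈ 10254.5 km; running total=33240.0 km
Leg 5 bearing: y=sinΔλ·cosφ2=0.64725108, x=cosφ1·sinφ2-sinφ1·cosφ2·cosΔλ=0.76129105; θ=atan2(y, x)=40.3713° ≈ 40.4°
Leg 6: φ1=0.8519982, φ2=0.4993998, Δφ=-0.3525984, Δλ=1.3075605 rad; a=sin²(Δφ/2)+cosφ1·cosφ2·sin²(Δλ/2)=0.2445834969; c=2·atan2(√a, √(1-a))=1.034642843; dist=6371·c=6591.710 ≈ 6591.7 km; running total=39831.7 km
Leg 6 bearing: y=sinΔλ·cosφ2=0.84763022, x=cosφ1·sinφ2-sinφ1·cosφ2·cosΔλ=0.14343168; θ=atan2(y, x)=80.3957° ≈ 80.4°

Leg 1: dist=3794.6 km, bearing=295.8°
Leg 2: dist=3792.9 km, bearing=157.5°
Leg 3: dist=4512.6 km, bearing=144.8°
Leg 4: dist=10885.4 km, bearing=252.4°
Leg 5: dist=10254.5 km, bearing=40.4°
Leg 6: dist=6591.7 km, bearing=80.4°
Total: 39831.7 km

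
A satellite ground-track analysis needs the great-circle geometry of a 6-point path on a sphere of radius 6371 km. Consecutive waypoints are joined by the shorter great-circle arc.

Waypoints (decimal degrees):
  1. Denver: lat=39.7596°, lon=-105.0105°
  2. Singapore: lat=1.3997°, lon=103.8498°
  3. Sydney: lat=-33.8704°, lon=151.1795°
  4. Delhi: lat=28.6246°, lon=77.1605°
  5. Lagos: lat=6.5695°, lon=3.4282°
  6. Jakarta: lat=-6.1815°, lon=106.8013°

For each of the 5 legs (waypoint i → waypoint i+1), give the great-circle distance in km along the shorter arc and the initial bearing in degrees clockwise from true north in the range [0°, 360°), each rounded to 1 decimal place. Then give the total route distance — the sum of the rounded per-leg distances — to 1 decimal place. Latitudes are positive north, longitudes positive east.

Leg 1: dist=14578.1 km, bearing=320.2°
Leg 2: dist=6305.1 km, bearing=133.1°
Leg 3: dist=10430.5 km, bearing=302.3°
Leg 4: dist=8072.5 km, bearing=268.0°
Leg 5: dist=11556.6 km, bearing=94.8°
Total: 50942.8 km

Leg 1: φ1=0.6939359, φ2=0.0244294, Δφ=-0.6695066, Δλ=3.6452999 rad; a=sin²(Δφ/2)+cosφ1·cosφ2·sin²(Δλ/2)=0.8287168151; c=2·atan2(√a, √(1-a))=2.288204130; dist=6371·c=14578.149 ≈ 14578.1 km; running total=14578.1 km
Leg 1 bearing: y=sinΔλ·cosφ2=-0.48253164, x=cosφ1·sinφ2-sinφ1·cosφ2·cosΔλ=0.57874367; θ=atan2(y, x)=-39.8199° <0 so +360° → 320.1801° ≈ 320.2°
Leg 2: φ1=0.0244294, φ2=-0.5911500, Δφ=-0.6155794, Δλ=0.8260591 rad; a=sin²(Δφ/2)+cosφ1·cosφ2·sin²(Δλ/2)=0.2255108214; c=2·atan2(√a, √(1-a))=0.989654880; dist=6371·c=6305.091 ≈ 6305.1 km; running total=20883.2 km
Leg 2 bearing: y=sinΔλ·cosφ2=0.61049162, x=cosφ1·sinφ2-sinφ1·cosφ2·cosΔλ=-0.57089644; θ=atan2(y, x)=133.0804° ≈ 133.1°
Leg 3: φ1=-0.5911500, φ2=0.4995935, Δφ=1.0907435, Δλ=-1.2918753 rad; a=sin²(Δφ/2)+cosφ1·cosφ2·sin²(Δλ/2)=0.5331677237; c=2·atan2(√a, √(1-a))=1.637180521; dist=6371·c=10430.477 ≈ 10430.5 km; running total=31313.7 km
Leg 3 bearing: y=sinΔλ·cosφ2=-0.84385395, x=cosφ1·sinφ2-sinφ1·cosφ2·cosΔλ=0.53245669; θ=atan2(y, x)=-57.7488° <0 so +360° → 302.2512° ≈ 302.3°
Leg 4: φ1=0.4995935, φ2=0.1146594, Δφ=-0.3849341, Δλ=-1.2868714 rad; a=sin²(Δφ/2)+cosφ1·cosφ2·sin²(Δλ/2)=0.3504585943; c=2·atan2(√a, √(1-a))=1.267065003; dist=6371·c=8072.471 ≈ 8072.5 km; running total=39386.2 km
Leg 4 bearing: y=sinΔλ·cosφ2=-0.95366006, x=cosφ1·sinφ2-sinφ1·cosφ2·cosΔλ=-0.03289319; θ=atan2(y, x)=-91.9754° <0 so +360° → 268.0246° ≈ 268.0°
Leg 5: φ1=0.1146594, φ2=-0.1078875, Δφ=-0.2225469, Δλ=1.8042010 rad; a=sin²(Δφ/2)+cosφ1·cosφ2·sin²(Δλ/2)=0.6203779092; c=2·atan2(√a, √(1-a))=1.813940827; dist=6371·c=11556.617 ≈ 11556.6 km; running total=50942.8 km
Leg 5 bearing: y=sinΔλ·cosφ2=0.96722801, x=cosφ1·sinφ2-sinφ1·cosφ2·cosΔλ=-0.08066353; θ=atan2(y, x)=94.7672° ≈ 94.8°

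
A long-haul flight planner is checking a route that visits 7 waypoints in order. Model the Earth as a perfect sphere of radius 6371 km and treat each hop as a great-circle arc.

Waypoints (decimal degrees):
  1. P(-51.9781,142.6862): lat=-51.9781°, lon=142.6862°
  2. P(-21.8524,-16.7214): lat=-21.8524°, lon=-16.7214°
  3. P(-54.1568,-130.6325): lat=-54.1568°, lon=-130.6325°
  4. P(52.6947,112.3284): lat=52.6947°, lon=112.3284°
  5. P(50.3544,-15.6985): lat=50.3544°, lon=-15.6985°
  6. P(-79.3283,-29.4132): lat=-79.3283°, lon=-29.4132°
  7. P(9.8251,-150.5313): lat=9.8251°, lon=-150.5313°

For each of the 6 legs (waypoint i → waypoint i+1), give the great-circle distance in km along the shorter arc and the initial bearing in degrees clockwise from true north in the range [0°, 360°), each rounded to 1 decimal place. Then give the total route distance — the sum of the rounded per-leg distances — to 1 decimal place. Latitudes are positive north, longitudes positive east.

Leg 1: dist=11564.5 km, bearing=199.7°
Leg 2: dist=9488.1 km, bearing=212.5°
Leg 3: dist=15980.7 km, bearing=294.2°
Leg 4: dist=7563.6 km, bearing=327.2°
Leg 5: dist=14448.0 km, bearing=183.3°
Leg 6: dist=11696.4 km, bearing=240.9°
Total: 70741.3 km

Leg 1: φ1=-0.9071890, φ2=-0.3813963, Δφ=0.5257927, Δλ=-2.7821875 rad; a=sin²(Δφ/2)+cosφ1·cosφ2·sin²(Δλ/2)=0.6209757955; c=2·atan2(√a, √(1-a))=1.815173027; dist=6371·c=11564.467 ≈ 11564.5 km; running total=11564.5 km
Leg 1 bearing: y=sinΔλ·cosφ2=-0.32644510, x=cosφ1·sinφ2-sinφ1·cosφ2·cosΔλ=-0.91372481; θ=atan2(y, x)=-160.3398° <0 so +360° → 199.6602° ≈ 199.7°
Leg 2: φ1=-0.3813963, φ2=-0.9452145, Δφ=-0.5638181, Δλ=-1.9881237 rad; a=sin²(Δφ/2)+cosφ1·cosφ2·sin²(Δλ/2)=0.4592803518; c=2·atan2(√a, √(1-a))=1.489266738; dist=6371·c=9488.118 ≈ 9488.1 km; running total=21052.6 km
Leg 2 bearing: y=sinΔλ·cosφ2=-0.53531284, x=cosφ1·sinφ2-sinφ1·cosφ2·cosΔλ=-0.84071863; θ=atan2(y, x)=-147.5138° <0 so +360° → 212.4862° ≈ 212.5°
Leg 3: φ1=-0.9452145, φ2=0.9196960, Δφ=1.8649105, Δλ=4.2404677 rad; a=sin²(Δφ/2)+cosφ1·cosφ2·sin²(Δλ/2)=0.9030581225; c=2·atan2(√a, √(1-a))=2.508355701; dist=6371·c=15980.734 ≈ 15980.7 km; running total=37033.3 km
Leg 3 bearing: y=sinΔλ·cosφ2=-0.53981729, x=cosφ1·sinφ2-sinφ1·cosφ2·cosΔλ=0.24243328; θ=atan2(y, x)=-65.8150° <0 so +360° → 294.1850° ≈ 294.2°
Leg 4: φ1=0.9196960, φ2=0.8788501, Δφ=-0.0408459, Δλ=-2.2344909 rad; a=sin²(Δφ/2)+cosφ1·cosφ2·sin²(Δλ/2)=0.3128686078; c=2·atan2(√a, √(1-a))=1.187194674; dist=6371·c=7563.617 ≈ 7563.6 km; running total=44596.9 km
Leg 4 bearing: y=sinΔλ·cosφ2=-0.50259555, x=cosφ1·sinφ2-sinφ1·cosφ2·cosΔλ=0.77931064; θ=atan2(y, x)=-32.8189° <0 so +360° → 327.1811° ≈ 327.2°
Leg 5: φ1=0.8788501, φ2=-1.3845400, Δφ=-2.2633901, Δλ=-0.2393667 rad; a=sin²(Δφ/2)+cosφ1·cosφ2·sin²(Δλ/2)=0.8209521000; c=2·atan2(√a, √(1-a))=2.267775375; dist=6371·c=14447.997 ≈ 14448.0 km; running total=59044.9 km
Leg 5 bearing: y=sinΔλ·cosφ2=-0.04390414, x=cosφ1·sinφ2-sinφ1·cosφ2·cosΔλ=-0.76552689; θ=atan2(y, x)=-176.7176° <0 so +360° → 183.2824° ≈ 183.3°
Leg 6: φ1=-1.3845400, φ2=0.1714803, Δφ=1.5560204, Δλ=-2.1139096 rad; a=sin²(Δφ/2)+cosφ1·cosφ2·sin²(Δλ/2)=0.6309942776; c=2·atan2(√a, √(1-a))=1.835878483; dist=6371·c=11696.382 ≈ 11696.4 km; running total=70741.3 km
Leg 6 bearing: y=sinΔλ·cosφ2=-0.84354760, x=cosφ1·sinφ2-sinφ1·cosφ2·cosΔλ=-0.46881708; θ=atan2(y, x)=-119.0639° <0 so +360° → 240.9361° ≈ 240.9°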